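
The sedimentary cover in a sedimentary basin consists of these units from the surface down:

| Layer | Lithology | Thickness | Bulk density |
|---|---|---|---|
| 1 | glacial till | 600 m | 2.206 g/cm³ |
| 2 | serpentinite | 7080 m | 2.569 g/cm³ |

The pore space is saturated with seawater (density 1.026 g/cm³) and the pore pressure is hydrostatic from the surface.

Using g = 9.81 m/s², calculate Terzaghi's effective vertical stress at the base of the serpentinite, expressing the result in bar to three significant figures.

Overburden (lithostatic) stress σ_v:
glacial till: 2206 kg/m³ × 9.81 m/s² × 600 m = 1.298×10^7 Pa = 12.98 MPa
serpentinite: 2569 kg/m³ × 9.81 m/s² × 7080 m = 1.784×10^8 Pa = 178.4 MPa
Total = 12.98 + 178.4 = 191.41 MPa
Pore pressure P_p = 1026 kg/m³ × 9.81 m/s² × 7680 m = 7.730×10^7 Pa = 77.30 MPa
Effective stress σ' = σ_v − P_p = 191.4 − 77.30 = 114.11 MPa = 1141.1 bar

1140 bar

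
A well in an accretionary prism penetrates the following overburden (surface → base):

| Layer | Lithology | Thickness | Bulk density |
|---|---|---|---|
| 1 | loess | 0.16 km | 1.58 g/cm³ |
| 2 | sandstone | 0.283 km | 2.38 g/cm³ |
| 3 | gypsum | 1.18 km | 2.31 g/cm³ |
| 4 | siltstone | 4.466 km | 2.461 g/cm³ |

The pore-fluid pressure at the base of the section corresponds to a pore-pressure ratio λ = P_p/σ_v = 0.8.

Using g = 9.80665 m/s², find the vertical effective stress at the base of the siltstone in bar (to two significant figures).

290 bar

Overburden (lithostatic) stress σ_v:
loess: 1580 kg/m³ × 9.80665 m/s² × 160 m = 2.479×10^6 Pa = 2.479 MPa
sandstone: 2380 kg/m³ × 9.80665 m/s² × 283 m = 6.605×10^6 Pa = 6.605 MPa
gypsum: 2310 kg/m³ × 9.80665 m/s² × 1180 m = 2.673×10^7 Pa = 26.73 MPa
siltstone: 2461 kg/m³ × 9.80665 m/s² × 4466 m = 1.078×10^8 Pa = 107.8 MPa
Total = 2.479 + 6.605 + 26.73 + 107.8 = 143.60 MPa
Pore pressure P_p = λ·σ_v = 0.8 × 143.6 MPa = 114.9 MPa
Effective stress σ' = σ_v − P_p = 143.6 − 114.9 = 28.720 MPa = 287.20 bar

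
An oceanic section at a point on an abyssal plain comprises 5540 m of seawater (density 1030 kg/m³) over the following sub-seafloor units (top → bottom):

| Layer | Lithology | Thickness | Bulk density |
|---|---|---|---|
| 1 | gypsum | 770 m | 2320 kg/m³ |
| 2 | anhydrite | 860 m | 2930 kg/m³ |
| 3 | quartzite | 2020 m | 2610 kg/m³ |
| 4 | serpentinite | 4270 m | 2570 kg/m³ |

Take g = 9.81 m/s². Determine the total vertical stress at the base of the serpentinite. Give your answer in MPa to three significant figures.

seawater: 1030 kg/m³ × 9.81 m/s² × 5540 m = 5.598×10^7 Pa = 55.98 MPa
gypsum: 2320 kg/m³ × 9.81 m/s² × 770 m = 1.752×10^7 Pa = 17.52 MPa
anhydrite: 2930 kg/m³ × 9.81 m/s² × 860 m = 2.472×10^7 Pa = 24.72 MPa
quartzite: 2610 kg/m³ × 9.81 m/s² × 2020 m = 5.172×10^7 Pa = 51.72 MPa
serpentinite: 2570 kg/m³ × 9.81 m/s² × 4270 m = 1.077×10^8 Pa = 107.7 MPa
Total = 55.98 + 17.52 + 24.72 + 51.72 + 107.7 = 257.60 MPa

258 MPa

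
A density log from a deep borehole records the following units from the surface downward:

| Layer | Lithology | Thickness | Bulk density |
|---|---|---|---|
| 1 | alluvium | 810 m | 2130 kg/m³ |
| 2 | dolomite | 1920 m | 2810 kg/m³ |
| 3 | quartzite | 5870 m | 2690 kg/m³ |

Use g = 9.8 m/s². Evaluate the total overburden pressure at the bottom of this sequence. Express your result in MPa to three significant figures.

alluvium: 2130 kg/m³ × 9.8 m/s² × 810 m = 1.691×10^7 Pa = 16.91 MPa
dolomite: 2810 kg/m³ × 9.8 m/s² × 1920 m = 5.287×10^7 Pa = 52.87 MPa
quartzite: 2690 kg/m³ × 9.8 m/s² × 5870 m = 1.547×10^8 Pa = 154.7 MPa
Total = 16.91 + 52.87 + 154.7 = 224.53 MPa

225 MPa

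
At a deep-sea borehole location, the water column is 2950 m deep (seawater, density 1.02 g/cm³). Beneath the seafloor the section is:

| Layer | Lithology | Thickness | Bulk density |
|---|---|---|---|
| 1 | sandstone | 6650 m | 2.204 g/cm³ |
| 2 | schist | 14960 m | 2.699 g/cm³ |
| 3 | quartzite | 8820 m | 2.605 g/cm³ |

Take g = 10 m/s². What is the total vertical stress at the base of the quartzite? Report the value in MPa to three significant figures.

810 MPa

seawater: 1020 kg/m³ × 10 m/s² × 2950 m = 3.009×10^7 Pa = 30.09 MPa
sandstone: 2204 kg/m³ × 10 m/s² × 6650 m = 1.466×10^8 Pa = 146.6 MPa
schist: 2699 kg/m³ × 10 m/s² × 14960 m = 4.038×10^8 Pa = 403.8 MPa
quartzite: 2605 kg/m³ × 10 m/s² × 8820 m = 2.298×10^8 Pa = 229.8 MPa
Total = 30.09 + 146.6 + 403.8 + 229.8 = 810.19 MPa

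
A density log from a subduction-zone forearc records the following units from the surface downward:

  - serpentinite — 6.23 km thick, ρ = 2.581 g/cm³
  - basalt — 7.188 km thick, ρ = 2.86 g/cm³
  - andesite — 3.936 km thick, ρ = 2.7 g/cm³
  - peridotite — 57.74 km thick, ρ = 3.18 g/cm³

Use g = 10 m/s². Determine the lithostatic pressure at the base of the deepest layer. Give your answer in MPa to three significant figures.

2310 MPa

serpentinite: 2581 kg/m³ × 10 m/s² × 6230 m = 1.608×10^8 Pa = 160.8 MPa
basalt: 2860 kg/m³ × 10 m/s² × 7188 m = 2.056×10^8 Pa = 205.6 MPa
andesite: 2700 kg/m³ × 10 m/s² × 3936 m = 1.063×10^8 Pa = 106.3 MPa
peridotite: 3180 kg/m³ × 10 m/s² × 57740 m = 1.836×10^9 Pa = 1836 MPa
Total = 160.8 + 205.6 + 106.3 + 1836 = 2308.8 MPa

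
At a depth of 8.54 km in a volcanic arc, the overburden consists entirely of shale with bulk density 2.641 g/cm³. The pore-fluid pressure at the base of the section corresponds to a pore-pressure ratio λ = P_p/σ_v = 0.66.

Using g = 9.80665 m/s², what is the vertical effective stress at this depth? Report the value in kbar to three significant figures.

0.752 kbar

Overburden (lithostatic) stress σ_v:
shale: 2641 kg/m³ × 9.80665 m/s² × 8540 m = 2.212×10^8 Pa = 221.2 MPa
Pore pressure P_p = λ·σ_v = 0.66 × 221.2 MPa = 146.0 MPa
Effective stress σ' = σ_v − P_p = 221.2 − 146.0 = 75.201 MPa = 0.75201 kbar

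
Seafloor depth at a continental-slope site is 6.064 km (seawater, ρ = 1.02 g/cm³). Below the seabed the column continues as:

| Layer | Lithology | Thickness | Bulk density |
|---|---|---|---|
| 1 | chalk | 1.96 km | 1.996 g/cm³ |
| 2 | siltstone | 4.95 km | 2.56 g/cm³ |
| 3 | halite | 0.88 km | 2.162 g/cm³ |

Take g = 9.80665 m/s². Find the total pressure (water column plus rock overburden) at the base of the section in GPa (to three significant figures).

seawater: 1020 kg/m³ × 9.80665 m/s² × 6064 m = 6.066×10^7 Pa = 0.06066 GPa
chalk: 1996 kg/m³ × 9.80665 m/s² × 1960 m = 3.837×10^7 Pa = 0.03837 GPa
siltstone: 2560 kg/m³ × 9.80665 m/s² × 4950 m = 1.243×10^8 Pa = 0.1243 GPa
halite: 2162 kg/m³ × 9.80665 m/s² × 880 m = 1.866×10^7 Pa = 0.01866 GPa
Total = 0.06066 + 0.03837 + 0.1243 + 0.01866 = 0.24195 GPa

0.242 GPa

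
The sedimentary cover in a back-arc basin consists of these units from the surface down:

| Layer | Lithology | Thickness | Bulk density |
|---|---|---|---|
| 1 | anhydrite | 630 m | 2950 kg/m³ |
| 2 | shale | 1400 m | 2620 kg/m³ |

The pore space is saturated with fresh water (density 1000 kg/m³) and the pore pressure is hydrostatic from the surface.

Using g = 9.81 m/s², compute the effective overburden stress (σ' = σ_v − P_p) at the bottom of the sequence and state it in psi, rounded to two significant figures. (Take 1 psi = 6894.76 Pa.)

Overburden (lithostatic) stress σ_v:
anhydrite: 2950 kg/m³ × 9.81 m/s² × 630 m = 1.823×10^7 Pa = 18.23 MPa
shale: 2620 kg/m³ × 9.81 m/s² × 1400 m = 3.598×10^7 Pa = 35.98 MPa
Total = 18.23 + 35.98 = 54.215 MPa
Pore pressure P_p = 1000 kg/m³ × 9.81 m/s² × 2030 m = 1.991×10^7 Pa = 19.91 MPa
Effective stress σ' = σ_v − P_p = 54.21 − 19.91 = 34.301 MPa = 4974.9 psi

5000 psi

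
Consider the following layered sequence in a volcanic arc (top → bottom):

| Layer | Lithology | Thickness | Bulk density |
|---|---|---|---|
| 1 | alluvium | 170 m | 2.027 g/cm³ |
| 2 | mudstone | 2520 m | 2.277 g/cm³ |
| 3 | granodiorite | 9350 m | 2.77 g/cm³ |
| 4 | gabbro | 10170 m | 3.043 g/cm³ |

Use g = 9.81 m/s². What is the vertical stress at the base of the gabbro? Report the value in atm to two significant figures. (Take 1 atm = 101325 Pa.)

alluvium: 2027 kg/m³ × 9.81 m/s² × 170 m = 3.380×10^6 Pa = 33.36 atm
mudstone: 2277 kg/m³ × 9.81 m/s² × 2520 m = 5.629×10^7 Pa = 555.5 atm
granodiorite: 2770 kg/m³ × 9.81 m/s² × 9350 m = 2.541×10^8 Pa = 2508 atm
gabbro: 3043 kg/m³ × 9.81 m/s² × 10170 m = 3.036×10^8 Pa = 2996 atm
Total = 33.36 + 555.5 + 2508 + 2996 = 6092.7 atm

6100 atm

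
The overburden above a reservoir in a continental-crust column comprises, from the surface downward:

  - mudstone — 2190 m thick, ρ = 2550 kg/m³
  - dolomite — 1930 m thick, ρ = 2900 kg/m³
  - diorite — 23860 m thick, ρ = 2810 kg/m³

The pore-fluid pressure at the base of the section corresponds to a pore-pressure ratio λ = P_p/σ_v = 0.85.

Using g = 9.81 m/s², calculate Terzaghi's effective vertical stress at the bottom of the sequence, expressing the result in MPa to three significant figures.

Overburden (lithostatic) stress σ_v:
mudstone: 2550 kg/m³ × 9.81 m/s² × 2190 m = 5.478×10^7 Pa = 54.78 MPa
dolomite: 2900 kg/m³ × 9.81 m/s² × 1930 m = 5.491×10^7 Pa = 54.91 MPa
diorite: 2810 kg/m³ × 9.81 m/s² × 23860 m = 6.577×10^8 Pa = 657.7 MPa
Total = 54.78 + 54.91 + 657.7 = 767.42 MPa
Pore pressure P_p = λ·σ_v = 0.85 × 767.4 MPa = 652.3 MPa
Effective stress σ' = σ_v − P_p = 767.4 − 652.3 = 115.11 MPa

115 MPa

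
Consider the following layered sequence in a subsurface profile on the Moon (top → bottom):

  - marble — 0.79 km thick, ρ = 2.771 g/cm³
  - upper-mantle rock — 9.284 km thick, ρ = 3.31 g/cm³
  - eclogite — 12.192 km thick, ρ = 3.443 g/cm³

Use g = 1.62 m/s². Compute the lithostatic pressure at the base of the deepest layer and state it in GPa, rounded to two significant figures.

0.12 GPa

marble: 2771 kg/m³ × 1.62 m/s² × 790 m = 3.546×10^6 Pa = 3.546×10^-3 GPa
upper-mantle rock: 3310 kg/m³ × 1.62 m/s² × 9284 m = 4.978×10^7 Pa = 0.04978 GPa
eclogite: 3443 kg/m³ × 1.62 m/s² × 12192 m = 6.800×10^7 Pa = 0.06800 GPa
Total = 3.546×10^-3 + 0.04978 + 0.06800 = 0.12133 GPa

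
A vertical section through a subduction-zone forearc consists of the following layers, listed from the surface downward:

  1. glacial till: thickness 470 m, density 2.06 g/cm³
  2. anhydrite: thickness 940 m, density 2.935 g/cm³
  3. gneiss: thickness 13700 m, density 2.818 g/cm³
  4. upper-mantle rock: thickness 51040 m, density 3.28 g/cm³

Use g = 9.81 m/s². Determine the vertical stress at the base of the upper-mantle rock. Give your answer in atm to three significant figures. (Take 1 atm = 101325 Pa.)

20300 atm

glacial till: 2060 kg/m³ × 9.81 m/s² × 470 m = 9.498×10^6 Pa = 93.74 atm
anhydrite: 2935 kg/m³ × 9.81 m/s² × 940 m = 2.706×10^7 Pa = 267.1 atm
gneiss: 2818 kg/m³ × 9.81 m/s² × 13700 m = 3.787×10^8 Pa = 3738 atm
upper-mantle rock: 3280 kg/m³ × 9.81 m/s² × 51040 m = 1.642×10^9 Pa = 16208 atm
Total = 93.74 + 267.1 + 3738 + 16208 = 20307 atm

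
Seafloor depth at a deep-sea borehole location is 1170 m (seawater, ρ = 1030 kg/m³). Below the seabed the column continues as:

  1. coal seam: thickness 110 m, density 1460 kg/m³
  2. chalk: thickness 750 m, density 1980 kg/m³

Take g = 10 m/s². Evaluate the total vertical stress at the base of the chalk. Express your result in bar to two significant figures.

seawater: 1030 kg/m³ × 10 m/s² × 1170 m = 1.205×10^7 Pa = 120.5 bar
coal seam: 1460 kg/m³ × 10 m/s² × 110 m = 1.606×10^6 Pa = 16.06 bar
chalk: 1980 kg/m³ × 10 m/s² × 750 m = 1.485×10^7 Pa = 148.5 bar
Total = 120.5 + 16.06 + 148.5 = 285.07 bar

290 bar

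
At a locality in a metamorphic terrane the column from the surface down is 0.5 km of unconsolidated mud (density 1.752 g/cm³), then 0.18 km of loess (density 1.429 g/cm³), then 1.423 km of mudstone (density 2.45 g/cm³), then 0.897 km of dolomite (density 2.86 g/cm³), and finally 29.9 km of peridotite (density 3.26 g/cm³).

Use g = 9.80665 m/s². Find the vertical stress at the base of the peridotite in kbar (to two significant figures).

unconsolidated mud: 1752 kg/m³ × 9.80665 m/s² × 500 m = 8.591×10^6 Pa = 0.08591 kbar
loess: 1429 kg/m³ × 9.80665 m/s² × 180 m = 2.522×10^6 Pa = 0.02522 kbar
mudstone: 2450 kg/m³ × 9.80665 m/s² × 1423 m = 3.419×10^7 Pa = 0.3419 kbar
dolomite: 2860 kg/m³ × 9.80665 m/s² × 897 m = 2.516×10^7 Pa = 0.2516 kbar
peridotite: 3260 kg/m³ × 9.80665 m/s² × 29900 m = 9.559×10^8 Pa = 9.559 kbar
Total = 0.08591 + 0.02522 + 0.3419 + 0.2516 + 9.559 = 10.264 kbar

10 kbar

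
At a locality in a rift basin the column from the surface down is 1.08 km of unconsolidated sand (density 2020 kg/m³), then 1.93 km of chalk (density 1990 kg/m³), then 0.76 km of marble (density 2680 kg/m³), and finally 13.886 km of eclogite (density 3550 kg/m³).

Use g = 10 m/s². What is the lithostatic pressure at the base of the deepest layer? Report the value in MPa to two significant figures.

unconsolidated sand: 2020 kg/m³ × 10 m/s² × 1080 m = 2.182×10^7 Pa = 21.82 MPa
chalk: 1990 kg/m³ × 10 m/s² × 1930 m = 3.841×10^7 Pa = 38.41 MPa
marble: 2680 kg/m³ × 10 m/s² × 760 m = 2.037×10^7 Pa = 20.37 MPa
eclogite: 3550 kg/m³ × 10 m/s² × 13886 m = 4.930×10^8 Pa = 493.0 MPa
Total = 21.82 + 38.41 + 20.37 + 493.0 = 573.54 MPa

570 MPa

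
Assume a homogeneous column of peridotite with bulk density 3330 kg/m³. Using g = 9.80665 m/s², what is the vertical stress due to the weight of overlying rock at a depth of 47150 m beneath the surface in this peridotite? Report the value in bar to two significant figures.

15000 bar

peridotite: 3330 kg/m³ × 9.80665 m/s² × 47150 m = 1.540×10^9 Pa = 15397 bar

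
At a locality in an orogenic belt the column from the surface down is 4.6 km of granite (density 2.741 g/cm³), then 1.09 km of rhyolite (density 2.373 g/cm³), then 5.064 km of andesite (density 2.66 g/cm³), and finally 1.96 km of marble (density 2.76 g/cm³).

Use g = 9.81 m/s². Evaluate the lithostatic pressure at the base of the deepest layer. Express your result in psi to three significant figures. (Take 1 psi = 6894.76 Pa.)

granite: 2741 kg/m³ × 9.81 m/s² × 4600 m = 1.237×10^8 Pa = 17940 psi
rhyolite: 2373 kg/m³ × 9.81 m/s² × 1090 m = 2.537×10^7 Pa = 3680 psi
andesite: 2660 kg/m³ × 9.81 m/s² × 5064 m = 1.321×10^8 Pa = 19166 psi
marble: 2760 kg/m³ × 9.81 m/s² × 1960 m = 5.307×10^7 Pa = 7697 psi
Total = 17940 + 3680 + 19166 + 7697 = 48483 psi

48500 psi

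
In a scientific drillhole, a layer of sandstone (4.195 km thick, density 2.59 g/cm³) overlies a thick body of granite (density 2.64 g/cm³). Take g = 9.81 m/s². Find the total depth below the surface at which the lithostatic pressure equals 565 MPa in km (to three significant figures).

Pressure at base of upper layers: 2590×9.81×4195 = 1.066×10^8 Pa = 106.6 MPa
Remaining pressure to be supplied by granite: 5.650×10^8 − 1.066×10^8 = 4.584×10^8 Pa
Additional depth in granite = 4.584×10^8 Pa / (2640 kg/m³ × 9.81 m/s²) = 17700 m
Total depth = 4195 m + 17700 m = 21895 m
= 21.895 km

21.9 km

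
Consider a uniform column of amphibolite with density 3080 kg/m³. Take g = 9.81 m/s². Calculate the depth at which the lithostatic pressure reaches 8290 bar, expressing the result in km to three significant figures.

27.4 km

h = P/(ρg) = 8290 bar / (3080 kg/m³ × 9.81 m/s²) = 8.290×10^8 Pa / 30215 Pa/m = 27437 m
= 27.437 km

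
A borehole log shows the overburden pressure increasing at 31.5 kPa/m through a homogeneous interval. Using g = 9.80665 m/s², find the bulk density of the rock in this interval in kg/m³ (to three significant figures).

ρ = (dP/dz)/g = 31.5 kPa/m / 9.80665 m/s² = 31500 Pa/m / 9.80665 m/s² = 3212.1 kg/m³

3210 kg/m³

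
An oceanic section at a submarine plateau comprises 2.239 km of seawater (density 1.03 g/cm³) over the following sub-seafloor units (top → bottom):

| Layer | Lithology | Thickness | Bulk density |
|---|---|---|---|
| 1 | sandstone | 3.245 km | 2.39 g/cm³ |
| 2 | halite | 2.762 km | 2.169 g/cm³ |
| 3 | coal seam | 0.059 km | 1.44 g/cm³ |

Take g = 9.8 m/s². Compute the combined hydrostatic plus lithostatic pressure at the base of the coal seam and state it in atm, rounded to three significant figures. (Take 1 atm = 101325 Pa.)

seawater: 1030 kg/m³ × 9.8 m/s² × 2239 m = 2.260×10^7 Pa = 223.0 atm
sandstone: 2390 kg/m³ × 9.8 m/s² × 3245 m = 7.600×10^7 Pa = 750.1 atm
halite: 2169 kg/m³ × 9.8 m/s² × 2762 m = 5.871×10^7 Pa = 579.4 atm
coal seam: 1440 kg/m³ × 9.8 m/s² × 59 m = 8.326×10^5 Pa = 8.217 atm
Total = 223.0 + 750.1 + 579.4 + 8.217 = 1560.8 atm

1560 atm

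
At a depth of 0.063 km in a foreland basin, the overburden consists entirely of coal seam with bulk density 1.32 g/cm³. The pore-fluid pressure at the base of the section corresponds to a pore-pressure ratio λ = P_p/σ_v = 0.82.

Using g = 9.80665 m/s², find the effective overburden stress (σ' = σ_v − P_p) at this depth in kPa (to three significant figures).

Overburden (lithostatic) stress σ_v:
coal seam: 1320 kg/m³ × 9.80665 m/s² × 63 m = 8.155×10^5 Pa = 0.8155 MPa
Pore pressure P_p = λ·σ_v = 0.82 × 0.8155 MPa = 0.6687 MPa
Effective stress σ' = σ_v − P_p = 0.8155 − 0.6687 = 0.14679 MPa = 146.79 kPa

147 kPa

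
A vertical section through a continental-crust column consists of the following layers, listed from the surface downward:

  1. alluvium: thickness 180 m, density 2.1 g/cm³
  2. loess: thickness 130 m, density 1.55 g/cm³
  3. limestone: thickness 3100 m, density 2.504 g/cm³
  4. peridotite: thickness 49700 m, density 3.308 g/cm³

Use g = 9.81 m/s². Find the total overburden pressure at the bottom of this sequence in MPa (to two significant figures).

1700 MPa

alluvium: 2100 kg/m³ × 9.81 m/s² × 180 m = 3.708×10^6 Pa = 3.708 MPa
loess: 1550 kg/m³ × 9.81 m/s² × 130 m = 1.977×10^6 Pa = 1.977 MPa
limestone: 2504 kg/m³ × 9.81 m/s² × 3100 m = 7.615×10^7 Pa = 76.15 MPa
peridotite: 3308 kg/m³ × 9.81 m/s² × 49700 m = 1.613×10^9 Pa = 1613 MPa
Total = 3.708 + 1.977 + 76.15 + 1613 = 1694.7 MPa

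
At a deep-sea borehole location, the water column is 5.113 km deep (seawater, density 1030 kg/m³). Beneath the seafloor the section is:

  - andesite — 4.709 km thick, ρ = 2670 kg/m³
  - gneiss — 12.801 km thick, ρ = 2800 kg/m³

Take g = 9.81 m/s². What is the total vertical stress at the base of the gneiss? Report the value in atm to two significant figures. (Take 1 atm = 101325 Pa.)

seawater: 1030 kg/m³ × 9.81 m/s² × 5113 m = 5.166×10^7 Pa = 509.9 atm
andesite: 2670 kg/m³ × 9.81 m/s² × 4709 m = 1.233×10^8 Pa = 1217 atm
gneiss: 2800 kg/m³ × 9.81 m/s² × 12801 m = 3.516×10^8 Pa = 3470 atm
Total = 509.9 + 1217 + 3470 = 5197.4 atm

5200 atm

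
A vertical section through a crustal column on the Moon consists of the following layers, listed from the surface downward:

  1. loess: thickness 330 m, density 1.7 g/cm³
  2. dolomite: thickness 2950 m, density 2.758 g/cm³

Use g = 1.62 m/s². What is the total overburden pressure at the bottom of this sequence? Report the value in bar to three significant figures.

loess: 1700 kg/m³ × 1.62 m/s² × 330 m = 9.088×10^5 Pa = 9.088 bar
dolomite: 2758 kg/m³ × 1.62 m/s² × 2950 m = 1.318×10^7 Pa = 131.8 bar
Total = 9.088 + 131.8 = 140.89 bar

141 bar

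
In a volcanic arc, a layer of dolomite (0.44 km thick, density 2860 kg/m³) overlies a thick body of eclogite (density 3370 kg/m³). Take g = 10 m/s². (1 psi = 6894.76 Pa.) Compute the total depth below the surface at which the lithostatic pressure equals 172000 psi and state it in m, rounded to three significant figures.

35300 m

Pressure at base of upper layers: 2860×10×440 = 1.258×10^7 Pa = 1825 psi
Remaining pressure to be supplied by eclogite: 1.186×10^9 − 1.258×10^7 = 1.173×10^9 Pa
Additional depth in eclogite = 1.173×10^9 Pa / (3370 kg/m³ × 10 m/s²) = 34816 m
Total depth = 440 m + 34816 m = 35256 m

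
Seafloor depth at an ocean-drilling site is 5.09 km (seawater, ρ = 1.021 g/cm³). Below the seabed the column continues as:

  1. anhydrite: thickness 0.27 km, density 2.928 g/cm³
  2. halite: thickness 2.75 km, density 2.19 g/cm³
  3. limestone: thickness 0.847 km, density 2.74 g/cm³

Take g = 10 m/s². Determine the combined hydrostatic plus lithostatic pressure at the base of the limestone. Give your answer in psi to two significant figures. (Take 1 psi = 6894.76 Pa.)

seawater: 1021 kg/m³ × 10 m/s² × 5090 m = 5.197×10^7 Pa = 7537 psi
anhydrite: 2928 kg/m³ × 10 m/s² × 270 m = 7.906×10^6 Pa = 1147 psi
halite: 2190 kg/m³ × 10 m/s² × 2750 m = 6.022×10^7 Pa = 8735 psi
limestone: 2740 kg/m³ × 10 m/s² × 847 m = 2.321×10^7 Pa = 3366 psi
Total = 7537 + 1147 + 8735 + 3366 = 20785 psi

21000 psi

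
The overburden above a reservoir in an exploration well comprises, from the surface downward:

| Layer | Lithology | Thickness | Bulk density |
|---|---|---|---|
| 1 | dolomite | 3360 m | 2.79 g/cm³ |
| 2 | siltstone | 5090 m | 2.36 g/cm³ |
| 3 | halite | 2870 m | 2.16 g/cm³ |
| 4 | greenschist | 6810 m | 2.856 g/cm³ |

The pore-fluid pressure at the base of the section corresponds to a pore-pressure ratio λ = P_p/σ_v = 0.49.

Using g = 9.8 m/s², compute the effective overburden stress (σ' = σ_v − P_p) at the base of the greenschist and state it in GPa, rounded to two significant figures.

Overburden (lithostatic) stress σ_v:
dolomite: 2790 kg/m³ × 9.8 m/s² × 3360 m = 9.187×10^7 Pa = 91.87 MPa
siltstone: 2360 kg/m³ × 9.8 m/s² × 5090 m = 1.177×10^8 Pa = 117.7 MPa
halite: 2160 kg/m³ × 9.8 m/s² × 2870 m = 6.075×10^7 Pa = 60.75 MPa
greenschist: 2856 kg/m³ × 9.8 m/s² × 6810 m = 1.906×10^8 Pa = 190.6 MPa
Total = 91.87 + 117.7 + 60.75 + 190.6 = 460.95 MPa
Pore pressure P_p = λ·σ_v = 0.49 × 460.9 MPa = 225.9 MPa
Effective stress σ' = σ_v − P_p = 460.9 − 225.9 = 235.08 MPa = 0.23508 GPa

0.24 GPa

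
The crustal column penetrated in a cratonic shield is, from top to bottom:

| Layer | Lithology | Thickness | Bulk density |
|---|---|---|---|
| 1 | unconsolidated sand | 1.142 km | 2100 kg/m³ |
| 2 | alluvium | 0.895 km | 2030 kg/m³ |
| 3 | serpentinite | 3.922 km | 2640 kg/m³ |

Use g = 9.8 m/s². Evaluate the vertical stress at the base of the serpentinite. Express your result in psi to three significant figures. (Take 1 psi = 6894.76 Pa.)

20700 psi

unconsolidated sand: 2100 kg/m³ × 9.8 m/s² × 1142 m = 2.350×10^7 Pa = 3409 psi
alluvium: 2030 kg/m³ × 9.8 m/s² × 895 m = 1.781×10^7 Pa = 2582 psi
serpentinite: 2640 kg/m³ × 9.8 m/s² × 3922 m = 1.015×10^8 Pa = 14717 psi
Total = 3409 + 2582 + 14717 = 20708 psi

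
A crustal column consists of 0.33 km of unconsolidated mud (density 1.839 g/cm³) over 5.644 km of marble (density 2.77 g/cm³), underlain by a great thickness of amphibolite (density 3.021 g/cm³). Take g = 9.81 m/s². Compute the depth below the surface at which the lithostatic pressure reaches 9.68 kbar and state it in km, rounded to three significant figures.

Pressure at base of upper layers: 1839×9.81×330 + 2770×9.81×5644 = 1.593×10^8 Pa = 1.593 kbar
Remaining pressure to be supplied by amphibolite: 9.680×10^8 − 1.593×10^8 = 8.087×10^8 Pa
Additional depth in amphibolite = 8.087×10^8 Pa / (3021 kg/m³ × 9.81 m/s²) = 27287 m
Total depth = 5974 m + 27287 m = 33261 m
= 33.261 km

33.3 km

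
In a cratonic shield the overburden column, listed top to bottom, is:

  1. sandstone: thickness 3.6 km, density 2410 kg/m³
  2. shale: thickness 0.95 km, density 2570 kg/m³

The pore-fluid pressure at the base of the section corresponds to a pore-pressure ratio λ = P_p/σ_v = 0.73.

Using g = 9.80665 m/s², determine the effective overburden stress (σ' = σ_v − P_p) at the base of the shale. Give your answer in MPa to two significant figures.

29 MPa

Overburden (lithostatic) stress σ_v:
sandstone: 2410 kg/m³ × 9.80665 m/s² × 3600 m = 8.508×10^7 Pa = 85.08 MPa
shale: 2570 kg/m³ × 9.80665 m/s² × 950 m = 2.394×10^7 Pa = 23.94 MPa
Total = 85.08 + 23.94 = 109.03 MPa
Pore pressure P_p = λ·σ_v = 0.73 × 109.0 MPa = 79.59 MPa
Effective stress σ' = σ_v − P_p = 109.0 − 79.59 = 29.437 MPa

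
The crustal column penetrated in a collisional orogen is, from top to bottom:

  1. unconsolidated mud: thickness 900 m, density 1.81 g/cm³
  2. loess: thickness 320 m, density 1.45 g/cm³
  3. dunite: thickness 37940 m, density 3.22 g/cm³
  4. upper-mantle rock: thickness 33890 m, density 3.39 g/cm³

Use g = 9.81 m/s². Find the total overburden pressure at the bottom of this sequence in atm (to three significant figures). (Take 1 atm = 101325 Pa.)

unconsolidated mud: 1810 kg/m³ × 9.81 m/s² × 900 m = 1.598×10^7 Pa = 157.7 atm
loess: 1450 kg/m³ × 9.81 m/s² × 320 m = 4.552×10^6 Pa = 44.92 atm
dunite: 3220 kg/m³ × 9.81 m/s² × 37940 m = 1.198×10^9 Pa = 11828 atm
upper-mantle rock: 3390 kg/m³ × 9.81 m/s² × 33890 m = 1.127×10^9 Pa = 11123 atm
Total = 157.7 + 44.92 + 11828 + 11123 = 23154 atm

23200 atm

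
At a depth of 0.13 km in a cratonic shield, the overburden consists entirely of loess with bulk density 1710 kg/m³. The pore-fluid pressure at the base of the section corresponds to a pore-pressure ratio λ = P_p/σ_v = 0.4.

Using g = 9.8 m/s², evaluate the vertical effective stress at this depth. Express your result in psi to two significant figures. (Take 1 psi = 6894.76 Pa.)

Overburden (lithostatic) stress σ_v:
loess: 1710 kg/m³ × 9.8 m/s² × 130 m = 2.179×10^6 Pa = 2.179 MPa
Pore pressure P_p = λ·σ_v = 0.4 × 2.179 MPa = 0.8714 MPa
Effective stress σ' = σ_v − P_p = 2.179 − 0.8714 = 1.3071 MPa = 189.58 psi

190 psi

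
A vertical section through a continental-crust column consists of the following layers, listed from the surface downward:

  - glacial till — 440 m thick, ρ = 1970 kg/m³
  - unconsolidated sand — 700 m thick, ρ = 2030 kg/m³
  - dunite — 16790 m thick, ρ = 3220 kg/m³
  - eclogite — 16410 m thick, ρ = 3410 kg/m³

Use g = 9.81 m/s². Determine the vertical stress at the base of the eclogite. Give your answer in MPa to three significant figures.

1100 MPa

glacial till: 1970 kg/m³ × 9.81 m/s² × 440 m = 8.503×10^6 Pa = 8.503 MPa
unconsolidated sand: 2030 kg/m³ × 9.81 m/s² × 700 m = 1.394×10^7 Pa = 13.94 MPa
dunite: 3220 kg/m³ × 9.81 m/s² × 16790 m = 5.304×10^8 Pa = 530.4 MPa
eclogite: 3410 kg/m³ × 9.81 m/s² × 16410 m = 5.489×10^8 Pa = 548.9 MPa
Total = 8.503 + 13.94 + 530.4 + 548.9 = 1101.8 MPa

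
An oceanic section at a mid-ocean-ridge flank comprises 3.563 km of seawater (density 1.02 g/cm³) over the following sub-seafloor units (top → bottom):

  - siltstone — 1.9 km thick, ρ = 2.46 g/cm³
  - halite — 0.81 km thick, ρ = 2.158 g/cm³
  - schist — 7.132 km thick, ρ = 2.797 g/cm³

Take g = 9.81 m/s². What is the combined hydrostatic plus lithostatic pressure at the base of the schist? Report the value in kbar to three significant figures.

seawater: 1020 kg/m³ × 9.81 m/s² × 3563 m = 3.565×10^7 Pa = 0.3565 kbar
siltstone: 2460 kg/m³ × 9.81 m/s² × 1900 m = 4.585×10^7 Pa = 0.4585 kbar
halite: 2158 kg/m³ × 9.81 m/s² × 810 m = 1.715×10^7 Pa = 0.1715 kbar
schist: 2797 kg/m³ × 9.81 m/s² × 7132 m = 1.957×10^8 Pa = 1.957 kbar
Total = 0.3565 + 0.4585 + 0.1715 + 1.957 = 2.9434 kbar

2.94 kbar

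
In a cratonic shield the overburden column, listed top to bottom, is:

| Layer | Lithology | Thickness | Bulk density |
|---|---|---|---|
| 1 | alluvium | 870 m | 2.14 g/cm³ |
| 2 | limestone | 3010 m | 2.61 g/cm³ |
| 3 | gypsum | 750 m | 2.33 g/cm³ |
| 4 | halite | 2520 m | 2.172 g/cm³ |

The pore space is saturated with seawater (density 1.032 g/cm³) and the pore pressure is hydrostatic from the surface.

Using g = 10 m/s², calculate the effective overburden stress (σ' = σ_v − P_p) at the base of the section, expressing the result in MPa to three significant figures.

Overburden (lithostatic) stress σ_v:
alluvium: 2140 kg/m³ × 10 m/s² × 870 m = 1.862×10^7 Pa = 18.62 MPa
limestone: 2610 kg/m³ × 10 m/s² × 3010 m = 7.856×10^7 Pa = 78.56 MPa
gypsum: 2330 kg/m³ × 10 m/s² × 750 m = 1.748×10^7 Pa = 17.48 MPa
halite: 2172 kg/m³ × 10 m/s² × 2520 m = 5.473×10^7 Pa = 54.73 MPa
Total = 18.62 + 78.56 + 17.48 + 54.73 = 169.39 MPa
Pore pressure P_p = 1032 kg/m³ × 10 m/s² × 7150 m = 7.379×10^7 Pa = 73.79 MPa
Effective stress σ' = σ_v − P_p = 169.4 − 73.79 = 95.600 MPa

95.6 MPa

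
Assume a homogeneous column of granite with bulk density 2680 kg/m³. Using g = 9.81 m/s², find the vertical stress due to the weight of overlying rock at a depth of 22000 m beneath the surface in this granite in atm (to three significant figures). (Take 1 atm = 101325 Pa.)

5710 atm

granite: 2680 kg/m³ × 9.81 m/s² × 22000 m = 5.784×10^8 Pa = 5708 atm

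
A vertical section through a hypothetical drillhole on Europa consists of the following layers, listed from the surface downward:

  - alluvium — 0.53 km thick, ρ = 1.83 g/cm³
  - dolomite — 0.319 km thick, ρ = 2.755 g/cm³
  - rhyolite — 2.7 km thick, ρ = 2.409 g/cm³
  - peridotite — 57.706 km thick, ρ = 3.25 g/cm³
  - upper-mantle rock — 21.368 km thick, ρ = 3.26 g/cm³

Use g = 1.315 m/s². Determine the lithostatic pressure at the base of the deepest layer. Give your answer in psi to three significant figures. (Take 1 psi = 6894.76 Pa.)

alluvium: 1830 kg/m³ × 1.315 m/s² × 530 m = 1.275×10^6 Pa = 185.0 psi
dolomite: 2755 kg/m³ × 1.315 m/s² × 319 m = 1.156×10^6 Pa = 167.6 psi
rhyolite: 2409 kg/m³ × 1.315 m/s² × 2700 m = 8.553×10^6 Pa = 1241 psi
peridotite: 3250 kg/m³ × 1.315 m/s² × 57706 m = 2.466×10^8 Pa = 35769 psi
upper-mantle rock: 3260 kg/m³ × 1.315 m/s² × 21368 m = 9.160×10^7 Pa = 13286 psi
Total = 185.0 + 167.6 + 1241 + 35769 + 13286 = 50648 psi

50600 psi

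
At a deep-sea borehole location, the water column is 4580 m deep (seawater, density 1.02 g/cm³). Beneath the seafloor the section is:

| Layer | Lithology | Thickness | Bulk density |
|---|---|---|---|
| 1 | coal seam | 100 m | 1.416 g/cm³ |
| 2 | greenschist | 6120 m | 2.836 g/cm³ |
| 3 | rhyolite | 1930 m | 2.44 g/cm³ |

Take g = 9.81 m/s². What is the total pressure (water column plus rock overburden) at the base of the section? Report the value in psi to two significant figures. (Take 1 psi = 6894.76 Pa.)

seawater: 1020 kg/m³ × 9.81 m/s² × 4580 m = 4.583×10^7 Pa = 6647 psi
coal seam: 1416 kg/m³ × 9.81 m/s² × 100 m = 1.389×10^6 Pa = 201.5 psi
greenschist: 2836 kg/m³ × 9.81 m/s² × 6120 m = 1.703×10^8 Pa = 24695 psi
rhyolite: 2440 kg/m³ × 9.81 m/s² × 1930 m = 4.620×10^7 Pa = 6700 psi
Total = 6647 + 201.5 + 24695 + 6700 = 38244 psi

38000 psi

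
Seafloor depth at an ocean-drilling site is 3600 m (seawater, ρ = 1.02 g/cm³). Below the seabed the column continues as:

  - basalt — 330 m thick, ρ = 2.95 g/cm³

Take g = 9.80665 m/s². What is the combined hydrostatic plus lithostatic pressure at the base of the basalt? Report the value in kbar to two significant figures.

0.46 kbar

seawater: 1020 kg/m³ × 9.80665 m/s² × 3600 m = 3.601×10^7 Pa = 0.3601 kbar
basalt: 2950 kg/m³ × 9.80665 m/s² × 330 m = 9.547×10^6 Pa = 0.09547 kbar
Total = 0.3601 + 0.09547 = 0.45557 kbar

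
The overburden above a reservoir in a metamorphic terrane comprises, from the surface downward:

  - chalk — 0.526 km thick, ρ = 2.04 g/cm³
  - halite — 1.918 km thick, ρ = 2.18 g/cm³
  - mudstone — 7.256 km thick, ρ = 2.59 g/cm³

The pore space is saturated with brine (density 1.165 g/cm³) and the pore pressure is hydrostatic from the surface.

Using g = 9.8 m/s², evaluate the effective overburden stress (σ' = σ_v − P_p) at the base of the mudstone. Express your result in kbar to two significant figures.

Overburden (lithostatic) stress σ_v:
chalk: 2040 kg/m³ × 9.8 m/s² × 526 m = 1.052×10^7 Pa = 10.52 MPa
halite: 2180 kg/m³ × 9.8 m/s² × 1918 m = 4.098×10^7 Pa = 40.98 MPa
mudstone: 2590 kg/m³ × 9.8 m/s² × 7256 m = 1.842×10^8 Pa = 184.2 MPa
Total = 10.52 + 40.98 + 184.2 = 235.66 MPa
Pore pressure P_p = 1165 kg/m³ × 9.8 m/s² × 9700 m = 1.107×10^8 Pa = 110.7 MPa
Effective stress σ' = σ_v − P_p = 235.7 − 110.7 = 124.92 MPa = 1.2492 kbar

1.2 kbar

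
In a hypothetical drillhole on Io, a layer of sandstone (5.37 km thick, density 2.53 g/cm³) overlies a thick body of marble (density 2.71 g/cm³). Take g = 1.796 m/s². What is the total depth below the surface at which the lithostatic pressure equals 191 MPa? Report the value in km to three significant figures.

Pressure at base of upper layers: 2530×1.796×5370 = 2.440×10^7 Pa = 24.40 MPa
Remaining pressure to be supplied by marble: 1.910×10^8 − 2.440×10^7 = 1.666×10^8 Pa
Additional depth in marble = 1.666×10^8 Pa / (2710 kg/m³ × 1.796 m/s²) = 34229 m
Total depth = 5370 m + 34229 m = 39599 m
= 39.599 km

39.6 km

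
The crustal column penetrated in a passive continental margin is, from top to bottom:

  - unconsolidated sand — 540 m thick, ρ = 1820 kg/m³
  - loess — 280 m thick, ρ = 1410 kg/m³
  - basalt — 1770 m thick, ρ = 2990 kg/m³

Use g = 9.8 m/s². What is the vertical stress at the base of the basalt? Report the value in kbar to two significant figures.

0.65 kbar

unconsolidated sand: 1820 kg/m³ × 9.8 m/s² × 540 m = 9.631×10^6 Pa = 0.09631 kbar
loess: 1410 kg/m³ × 9.8 m/s² × 280 m = 3.869×10^6 Pa = 0.03869 kbar
basalt: 2990 kg/m³ × 9.8 m/s² × 1770 m = 5.186×10^7 Pa = 0.5186 kbar
Total = 0.09631 + 0.03869 + 0.5186 = 0.65365 kbar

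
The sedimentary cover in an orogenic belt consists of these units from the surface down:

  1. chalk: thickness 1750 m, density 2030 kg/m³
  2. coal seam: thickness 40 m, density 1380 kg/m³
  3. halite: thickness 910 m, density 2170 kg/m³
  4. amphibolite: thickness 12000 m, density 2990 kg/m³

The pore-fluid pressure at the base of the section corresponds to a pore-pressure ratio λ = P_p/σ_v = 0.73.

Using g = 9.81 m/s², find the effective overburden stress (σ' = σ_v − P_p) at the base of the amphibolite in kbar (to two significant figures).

Overburden (lithostatic) stress σ_v:
chalk: 2030 kg/m³ × 9.81 m/s² × 1750 m = 3.485×10^7 Pa = 34.85 MPa
coal seam: 1380 kg/m³ × 9.81 m/s² × 40 m = 5.415×10^5 Pa = 0.5415 MPa
halite: 2170 kg/m³ × 9.81 m/s² × 910 m = 1.937×10^7 Pa = 19.37 MPa
amphibolite: 2990 kg/m³ × 9.81 m/s² × 12000 m = 3.520×10^8 Pa = 352.0 MPa
Total = 34.85 + 0.5415 + 19.37 + 352.0 = 406.75 MPa
Pore pressure P_p = λ·σ_v = 0.73 × 406.7 MPa = 296.9 MPa
Effective stress σ' = σ_v − P_p = 406.7 − 296.9 = 109.82 MPa = 1.0982 kbar

1.1 kbar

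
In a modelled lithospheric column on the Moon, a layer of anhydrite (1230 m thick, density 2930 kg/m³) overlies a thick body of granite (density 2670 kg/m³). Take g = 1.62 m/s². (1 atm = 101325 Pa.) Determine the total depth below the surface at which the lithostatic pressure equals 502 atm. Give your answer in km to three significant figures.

11.6 km

Pressure at base of upper layers: 2930×1.62×1230 = 5.838×10^6 Pa = 57.62 atm
Remaining pressure to be supplied by granite: 5.087×10^7 − 5.838×10^6 = 4.503×10^7 Pa
Additional depth in granite = 4.503×10^7 Pa / (2670 kg/m³ × 1.62 m/s²) = 10410 m
Total depth = 1230 m + 10410 m = 11640 m
= 11.640 km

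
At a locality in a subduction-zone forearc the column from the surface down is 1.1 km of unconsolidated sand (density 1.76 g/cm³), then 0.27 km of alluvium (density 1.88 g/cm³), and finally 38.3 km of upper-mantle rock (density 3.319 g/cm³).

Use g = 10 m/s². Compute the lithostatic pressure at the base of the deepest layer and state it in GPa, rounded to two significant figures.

1.3 GPa

unconsolidated sand: 1760 kg/m³ × 10 m/s² × 1100 m = 1.936×10^7 Pa = 0.01936 GPa
alluvium: 1880 kg/m³ × 10 m/s² × 270 m = 5.076×10^6 Pa = 5.076×10^-3 GPa
upper-mantle rock: 3319 kg/m³ × 10 m/s² × 38300 m = 1.271×10^9 Pa = 1.271 GPa
Total = 0.01936 + 5.076×10^-3 + 1.271 = 1.2956 GPa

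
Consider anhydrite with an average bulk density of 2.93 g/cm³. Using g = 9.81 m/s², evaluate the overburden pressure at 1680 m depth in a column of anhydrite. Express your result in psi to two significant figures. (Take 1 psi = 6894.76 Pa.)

anhydrite: 2930 kg/m³ × 9.81 m/s² × 1680 m = 4.829×10^7 Pa = 7004 psi

7000 psi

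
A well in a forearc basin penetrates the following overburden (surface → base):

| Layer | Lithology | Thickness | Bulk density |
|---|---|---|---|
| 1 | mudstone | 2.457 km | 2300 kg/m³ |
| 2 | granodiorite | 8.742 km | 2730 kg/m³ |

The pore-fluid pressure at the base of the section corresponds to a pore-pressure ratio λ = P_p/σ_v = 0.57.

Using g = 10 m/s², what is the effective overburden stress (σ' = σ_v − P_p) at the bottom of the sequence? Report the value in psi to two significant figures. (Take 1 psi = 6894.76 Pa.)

Overburden (lithostatic) stress σ_v:
mudstone: 2300 kg/m³ × 10 m/s² × 2457 m = 5.651×10^7 Pa = 56.51 MPa
granodiorite: 2730 kg/m³ × 10 m/s² × 8742 m = 2.387×10^8 Pa = 238.7 MPa
Total = 56.51 + 238.7 = 295.17 MPa
Pore pressure P_p = λ·σ_v = 0.57 × 295.2 MPa = 168.2 MPa
Effective stress σ' = σ_v − P_p = 295.2 − 168.2 = 126.92 MPa = 18408 psi

18000 psi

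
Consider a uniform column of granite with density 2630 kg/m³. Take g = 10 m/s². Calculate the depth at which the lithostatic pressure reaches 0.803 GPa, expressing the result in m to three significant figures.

30500 m

h = P/(ρg) = 0.803 GPa / (2630 kg/m³ × 10 m/s²) = 8.030×10^8 Pa / 26300 Pa/m = 30532 m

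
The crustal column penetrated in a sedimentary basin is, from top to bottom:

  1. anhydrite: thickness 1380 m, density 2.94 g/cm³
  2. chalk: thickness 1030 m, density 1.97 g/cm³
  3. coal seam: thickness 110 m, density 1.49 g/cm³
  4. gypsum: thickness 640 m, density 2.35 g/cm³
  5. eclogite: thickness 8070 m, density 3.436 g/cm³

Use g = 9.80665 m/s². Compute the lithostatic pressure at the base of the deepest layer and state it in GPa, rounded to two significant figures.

anhydrite: 2940 kg/m³ × 9.80665 m/s² × 1380 m = 3.979×10^7 Pa = 0.03979 GPa
chalk: 1970 kg/m³ × 9.80665 m/s² × 1030 m = 1.990×10^7 Pa = 0.01990 GPa
coal seam: 1490 kg/m³ × 9.80665 m/s² × 110 m = 1.607×10^6 Pa = 1.607×10^-3 GPa
gypsum: 2350 kg/m³ × 9.80665 m/s² × 640 m = 1.475×10^7 Pa = 0.01475 GPa
eclogite: 3436 kg/m³ × 9.80665 m/s² × 8070 m = 2.719×10^8 Pa = 0.2719 GPa
Total = 0.03979 + 0.01990 + 1.607×10^-3 + 0.01475 + 0.2719 = 0.34797 GPa

0.35 GPa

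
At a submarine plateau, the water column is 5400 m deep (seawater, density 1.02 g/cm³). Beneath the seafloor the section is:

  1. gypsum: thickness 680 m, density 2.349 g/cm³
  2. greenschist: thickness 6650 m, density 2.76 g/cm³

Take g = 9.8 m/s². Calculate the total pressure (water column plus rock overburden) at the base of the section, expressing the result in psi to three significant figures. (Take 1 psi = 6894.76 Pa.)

36200 psi

seawater: 1020 kg/m³ × 9.8 m/s² × 5400 m = 5.398×10^7 Pa = 7829 psi
gypsum: 2349 kg/m³ × 9.8 m/s² × 680 m = 1.565×10^7 Pa = 2270 psi
greenschist: 2760 kg/m³ × 9.8 m/s² × 6650 m = 1.799×10^8 Pa = 26088 psi
Total = 7829 + 2270 + 26088 = 36187 psi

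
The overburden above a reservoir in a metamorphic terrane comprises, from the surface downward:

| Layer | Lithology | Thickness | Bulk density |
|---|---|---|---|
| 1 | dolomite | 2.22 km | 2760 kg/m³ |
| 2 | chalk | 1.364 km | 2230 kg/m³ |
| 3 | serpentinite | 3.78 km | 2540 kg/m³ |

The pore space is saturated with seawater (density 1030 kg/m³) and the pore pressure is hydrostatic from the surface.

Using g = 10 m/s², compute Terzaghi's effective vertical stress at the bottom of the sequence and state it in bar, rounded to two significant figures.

Overburden (lithostatic) stress σ_v:
dolomite: 2760 kg/m³ × 10 m/s² × 2220 m = 6.127×10^7 Pa = 61.27 MPa
chalk: 2230 kg/m³ × 10 m/s² × 1364 m = 3.042×10^7 Pa = 30.42 MPa
serpentinite: 2540 kg/m³ × 10 m/s² × 3780 m = 9.601×10^7 Pa = 96.01 MPa
Total = 61.27 + 30.42 + 96.01 = 187.70 MPa
Pore pressure P_p = 1030 kg/m³ × 10 m/s² × 7364 m = 7.585×10^7 Pa = 75.85 MPa
Effective stress σ' = σ_v − P_p = 187.7 − 75.85 = 111.85 MPa = 1118.5 bar

1100 bar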